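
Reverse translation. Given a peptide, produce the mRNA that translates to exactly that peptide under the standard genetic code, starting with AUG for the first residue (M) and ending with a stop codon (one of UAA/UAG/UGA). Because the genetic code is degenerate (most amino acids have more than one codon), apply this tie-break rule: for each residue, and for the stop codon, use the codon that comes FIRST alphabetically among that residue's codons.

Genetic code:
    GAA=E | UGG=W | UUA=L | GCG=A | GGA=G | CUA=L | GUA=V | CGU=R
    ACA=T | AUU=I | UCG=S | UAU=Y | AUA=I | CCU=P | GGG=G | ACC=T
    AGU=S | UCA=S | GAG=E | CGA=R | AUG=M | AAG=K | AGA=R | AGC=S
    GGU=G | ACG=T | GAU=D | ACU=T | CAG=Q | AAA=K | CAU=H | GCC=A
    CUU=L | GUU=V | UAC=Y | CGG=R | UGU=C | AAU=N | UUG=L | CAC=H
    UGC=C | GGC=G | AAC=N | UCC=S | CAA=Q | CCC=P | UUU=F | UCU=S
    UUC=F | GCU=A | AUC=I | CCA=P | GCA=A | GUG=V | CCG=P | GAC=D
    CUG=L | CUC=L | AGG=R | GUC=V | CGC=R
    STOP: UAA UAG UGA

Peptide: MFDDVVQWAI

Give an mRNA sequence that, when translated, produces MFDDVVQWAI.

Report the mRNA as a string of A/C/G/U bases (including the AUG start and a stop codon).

Answer: mRNA: AUGUUCGACGACGUAGUACAAUGGGCAAUAUAA

Derivation:
residue 1: M -> AUG (start codon)
residue 2: F codons sorted = UUC,UUU -> pick first = UUC
residue 3: D codons sorted = GAC,GAU -> pick first = GAC
residue 4: D codons sorted = GAC,GAU -> pick first = GAC
residue 5: V codons sorted = GUA,GUC,GUG,GUU -> pick first = GUA
residue 6: V codons sorted = GUA,GUC,GUG,GUU -> pick first = GUA
residue 7: Q codons sorted = CAA,CAG -> pick first = CAA
residue 8: W -> UGG (only codon)
residue 9: A codons sorted = GCA,GCC,GCG,GCU -> pick first = GCA
residue 10: I codons sorted = AUA,AUC,AUU -> pick first = AUA
terminator: stop codons sorted = UAA,UAG,UGA -> pick first = UAA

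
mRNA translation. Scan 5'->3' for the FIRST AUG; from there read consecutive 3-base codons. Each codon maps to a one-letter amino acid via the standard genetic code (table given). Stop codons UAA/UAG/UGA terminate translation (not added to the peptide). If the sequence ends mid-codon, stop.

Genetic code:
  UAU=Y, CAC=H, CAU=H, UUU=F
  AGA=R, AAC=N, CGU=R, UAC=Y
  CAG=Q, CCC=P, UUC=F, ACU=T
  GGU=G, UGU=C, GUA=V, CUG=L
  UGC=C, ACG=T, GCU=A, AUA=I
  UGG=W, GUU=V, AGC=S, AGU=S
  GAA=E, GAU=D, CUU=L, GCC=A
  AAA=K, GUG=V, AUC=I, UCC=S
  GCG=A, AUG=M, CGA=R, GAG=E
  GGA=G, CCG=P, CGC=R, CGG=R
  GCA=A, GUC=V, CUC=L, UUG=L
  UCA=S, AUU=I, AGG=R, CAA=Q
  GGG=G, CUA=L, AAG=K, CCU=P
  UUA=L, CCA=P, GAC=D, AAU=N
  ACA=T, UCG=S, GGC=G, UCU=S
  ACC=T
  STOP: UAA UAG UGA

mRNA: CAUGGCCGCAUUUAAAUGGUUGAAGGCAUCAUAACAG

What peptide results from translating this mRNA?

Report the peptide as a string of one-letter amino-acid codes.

Answer: MAAFKWLKAS

Derivation:
start AUG at pos 1
pos 1: AUG -> M; peptide=M
pos 4: GCC -> A; peptide=MA
pos 7: GCA -> A; peptide=MAA
pos 10: UUU -> F; peptide=MAAF
pos 13: AAA -> K; peptide=MAAFK
pos 16: UGG -> W; peptide=MAAFKW
pos 19: UUG -> L; peptide=MAAFKWL
pos 22: AAG -> K; peptide=MAAFKWLK
pos 25: GCA -> A; peptide=MAAFKWLKA
pos 28: UCA -> S; peptide=MAAFKWLKAS
pos 31: UAA -> STOP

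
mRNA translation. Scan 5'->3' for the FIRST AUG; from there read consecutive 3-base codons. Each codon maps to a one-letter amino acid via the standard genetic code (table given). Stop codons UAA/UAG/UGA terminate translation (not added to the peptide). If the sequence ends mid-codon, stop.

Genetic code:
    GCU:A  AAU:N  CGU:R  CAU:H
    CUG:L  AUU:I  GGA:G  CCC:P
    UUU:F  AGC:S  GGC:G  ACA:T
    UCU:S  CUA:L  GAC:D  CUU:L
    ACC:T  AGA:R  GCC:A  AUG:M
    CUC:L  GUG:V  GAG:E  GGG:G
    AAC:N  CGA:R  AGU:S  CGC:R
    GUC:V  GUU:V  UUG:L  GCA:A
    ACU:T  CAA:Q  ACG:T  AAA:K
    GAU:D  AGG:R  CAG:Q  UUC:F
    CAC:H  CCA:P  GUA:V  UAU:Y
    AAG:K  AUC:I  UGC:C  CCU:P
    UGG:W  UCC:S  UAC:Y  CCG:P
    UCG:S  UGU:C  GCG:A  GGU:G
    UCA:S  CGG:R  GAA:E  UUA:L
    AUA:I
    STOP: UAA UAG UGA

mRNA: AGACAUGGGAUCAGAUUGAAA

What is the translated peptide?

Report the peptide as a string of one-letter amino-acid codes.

start AUG at pos 4
pos 4: AUG -> M; peptide=M
pos 7: GGA -> G; peptide=MG
pos 10: UCA -> S; peptide=MGS
pos 13: GAU -> D; peptide=MGSD
pos 16: UGA -> STOP

Answer: MGSD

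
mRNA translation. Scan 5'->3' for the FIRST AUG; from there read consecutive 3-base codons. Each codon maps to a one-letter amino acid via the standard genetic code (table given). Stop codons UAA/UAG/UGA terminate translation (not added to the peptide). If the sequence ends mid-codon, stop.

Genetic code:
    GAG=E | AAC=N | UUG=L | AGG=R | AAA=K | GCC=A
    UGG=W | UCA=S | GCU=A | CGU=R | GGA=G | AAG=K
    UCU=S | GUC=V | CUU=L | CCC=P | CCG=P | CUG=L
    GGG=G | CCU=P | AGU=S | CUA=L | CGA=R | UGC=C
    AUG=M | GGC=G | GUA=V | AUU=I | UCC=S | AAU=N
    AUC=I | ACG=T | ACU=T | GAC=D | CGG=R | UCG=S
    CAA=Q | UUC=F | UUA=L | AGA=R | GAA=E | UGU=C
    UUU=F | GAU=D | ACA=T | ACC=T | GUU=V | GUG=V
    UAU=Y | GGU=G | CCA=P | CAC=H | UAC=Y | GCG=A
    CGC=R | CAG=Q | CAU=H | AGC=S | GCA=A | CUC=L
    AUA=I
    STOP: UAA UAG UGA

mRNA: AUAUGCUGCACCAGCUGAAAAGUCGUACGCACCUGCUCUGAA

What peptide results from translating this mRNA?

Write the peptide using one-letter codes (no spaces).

start AUG at pos 2
pos 2: AUG -> M; peptide=M
pos 5: CUG -> L; peptide=ML
pos 8: CAC -> H; peptide=MLH
pos 11: CAG -> Q; peptide=MLHQ
pos 14: CUG -> L; peptide=MLHQL
pos 17: AAA -> K; peptide=MLHQLK
pos 20: AGU -> S; peptide=MLHQLKS
pos 23: CGU -> R; peptide=MLHQLKSR
pos 26: ACG -> T; peptide=MLHQLKSRT
pos 29: CAC -> H; peptide=MLHQLKSRTH
pos 32: CUG -> L; peptide=MLHQLKSRTHL
pos 35: CUC -> L; peptide=MLHQLKSRTHLL
pos 38: UGA -> STOP

Answer: MLHQLKSRTHLL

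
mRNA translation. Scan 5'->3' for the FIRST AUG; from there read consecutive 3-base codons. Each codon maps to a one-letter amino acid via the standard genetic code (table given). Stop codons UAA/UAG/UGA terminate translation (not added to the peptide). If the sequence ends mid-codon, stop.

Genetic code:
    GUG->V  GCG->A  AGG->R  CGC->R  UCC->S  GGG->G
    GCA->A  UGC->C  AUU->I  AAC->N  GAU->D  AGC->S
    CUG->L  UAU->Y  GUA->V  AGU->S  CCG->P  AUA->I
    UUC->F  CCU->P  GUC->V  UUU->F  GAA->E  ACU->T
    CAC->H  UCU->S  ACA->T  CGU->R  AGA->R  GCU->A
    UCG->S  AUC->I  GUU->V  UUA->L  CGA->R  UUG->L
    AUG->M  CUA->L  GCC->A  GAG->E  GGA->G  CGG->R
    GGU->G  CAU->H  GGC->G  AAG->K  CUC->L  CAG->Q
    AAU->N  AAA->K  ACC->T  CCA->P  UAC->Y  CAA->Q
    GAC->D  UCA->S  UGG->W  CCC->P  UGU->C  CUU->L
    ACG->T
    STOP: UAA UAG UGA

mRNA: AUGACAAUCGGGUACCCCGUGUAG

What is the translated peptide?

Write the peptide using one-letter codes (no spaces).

Answer: MTIGYPV

Derivation:
start AUG at pos 0
pos 0: AUG -> M; peptide=M
pos 3: ACA -> T; peptide=MT
pos 6: AUC -> I; peptide=MTI
pos 9: GGG -> G; peptide=MTIG
pos 12: UAC -> Y; peptide=MTIGY
pos 15: CCC -> P; peptide=MTIGYP
pos 18: GUG -> V; peptide=MTIGYPV
pos 21: UAG -> STOP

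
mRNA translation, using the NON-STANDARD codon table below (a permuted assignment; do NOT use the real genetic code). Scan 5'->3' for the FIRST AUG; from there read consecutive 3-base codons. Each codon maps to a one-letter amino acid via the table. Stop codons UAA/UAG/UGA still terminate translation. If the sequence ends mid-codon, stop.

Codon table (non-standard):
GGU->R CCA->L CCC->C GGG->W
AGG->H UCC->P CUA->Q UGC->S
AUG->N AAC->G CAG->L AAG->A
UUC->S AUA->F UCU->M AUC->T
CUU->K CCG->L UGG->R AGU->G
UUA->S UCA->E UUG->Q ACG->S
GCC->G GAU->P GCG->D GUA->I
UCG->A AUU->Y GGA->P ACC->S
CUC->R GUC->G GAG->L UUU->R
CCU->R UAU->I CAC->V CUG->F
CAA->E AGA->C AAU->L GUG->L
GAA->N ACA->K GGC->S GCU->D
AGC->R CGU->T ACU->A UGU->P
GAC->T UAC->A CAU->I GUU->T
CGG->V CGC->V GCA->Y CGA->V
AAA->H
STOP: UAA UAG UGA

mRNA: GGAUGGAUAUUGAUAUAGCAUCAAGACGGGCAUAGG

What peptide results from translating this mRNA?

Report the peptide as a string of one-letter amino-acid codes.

start AUG at pos 2
pos 2: AUG -> N; peptide=N
pos 5: GAU -> P; peptide=NP
pos 8: AUU -> Y; peptide=NPY
pos 11: GAU -> P; peptide=NPYP
pos 14: AUA -> F; peptide=NPYPF
pos 17: GCA -> Y; peptide=NPYPFY
pos 20: UCA -> E; peptide=NPYPFYE
pos 23: AGA -> C; peptide=NPYPFYEC
pos 26: CGG -> V; peptide=NPYPFYECV
pos 29: GCA -> Y; peptide=NPYPFYECVY
pos 32: UAG -> STOP

Answer: NPYPFYECVY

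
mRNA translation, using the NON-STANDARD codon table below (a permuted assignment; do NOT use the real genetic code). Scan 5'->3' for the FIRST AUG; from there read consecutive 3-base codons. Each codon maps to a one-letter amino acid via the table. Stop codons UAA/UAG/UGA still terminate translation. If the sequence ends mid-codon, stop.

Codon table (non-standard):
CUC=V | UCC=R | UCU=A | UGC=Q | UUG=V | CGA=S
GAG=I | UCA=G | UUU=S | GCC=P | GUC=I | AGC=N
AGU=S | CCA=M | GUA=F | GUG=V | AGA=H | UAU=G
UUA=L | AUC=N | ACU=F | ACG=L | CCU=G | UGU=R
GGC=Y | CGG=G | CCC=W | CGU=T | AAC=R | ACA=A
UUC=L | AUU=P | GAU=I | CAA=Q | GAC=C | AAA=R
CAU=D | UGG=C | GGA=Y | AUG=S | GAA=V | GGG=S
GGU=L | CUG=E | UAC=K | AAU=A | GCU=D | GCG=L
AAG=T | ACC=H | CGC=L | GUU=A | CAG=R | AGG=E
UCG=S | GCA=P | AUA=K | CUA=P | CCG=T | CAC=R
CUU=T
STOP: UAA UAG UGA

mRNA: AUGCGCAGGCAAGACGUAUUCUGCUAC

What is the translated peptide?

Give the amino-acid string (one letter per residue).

Answer: SLEQCFLQK

Derivation:
start AUG at pos 0
pos 0: AUG -> S; peptide=S
pos 3: CGC -> L; peptide=SL
pos 6: AGG -> E; peptide=SLE
pos 9: CAA -> Q; peptide=SLEQ
pos 12: GAC -> C; peptide=SLEQC
pos 15: GUA -> F; peptide=SLEQCF
pos 18: UUC -> L; peptide=SLEQCFL
pos 21: UGC -> Q; peptide=SLEQCFLQ
pos 24: UAC -> K; peptide=SLEQCFLQK
pos 27: only 0 nt remain (<3), stop (end of mRNA)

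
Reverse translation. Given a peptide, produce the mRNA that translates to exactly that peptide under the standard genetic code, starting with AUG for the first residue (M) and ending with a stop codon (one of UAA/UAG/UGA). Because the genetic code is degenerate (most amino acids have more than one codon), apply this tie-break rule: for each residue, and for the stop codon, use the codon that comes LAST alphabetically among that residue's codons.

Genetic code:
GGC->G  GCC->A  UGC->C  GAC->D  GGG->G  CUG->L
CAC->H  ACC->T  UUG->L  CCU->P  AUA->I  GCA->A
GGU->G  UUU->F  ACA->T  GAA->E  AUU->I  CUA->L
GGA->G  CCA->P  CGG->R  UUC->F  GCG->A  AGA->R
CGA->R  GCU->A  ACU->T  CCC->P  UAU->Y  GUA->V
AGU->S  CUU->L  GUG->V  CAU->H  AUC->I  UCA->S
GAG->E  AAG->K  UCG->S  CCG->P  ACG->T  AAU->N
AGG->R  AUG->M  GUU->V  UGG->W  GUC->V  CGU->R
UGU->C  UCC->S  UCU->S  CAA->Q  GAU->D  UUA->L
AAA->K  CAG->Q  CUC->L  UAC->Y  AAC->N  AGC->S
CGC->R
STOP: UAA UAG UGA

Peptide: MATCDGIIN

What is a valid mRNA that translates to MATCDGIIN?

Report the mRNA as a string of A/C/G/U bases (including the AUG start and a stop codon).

Answer: mRNA: AUGGCUACUUGUGAUGGUAUUAUUAAUUGA

Derivation:
residue 1: M -> AUG (start codon)
residue 2: A codons sorted = GCA,GCC,GCG,GCU -> pick last = GCU
residue 3: T codons sorted = ACA,ACC,ACG,ACU -> pick last = ACU
residue 4: C codons sorted = UGC,UGU -> pick last = UGU
residue 5: D codons sorted = GAC,GAU -> pick last = GAU
residue 6: G codons sorted = GGA,GGC,GGG,GGU -> pick last = GGU
residue 7: I codons sorted = AUA,AUC,AUU -> pick last = AUU
residue 8: I codons sorted = AUA,AUC,AUU -> pick last = AUU
residue 9: N codons sorted = AAC,AAU -> pick last = AAU
terminator: stop codons sorted = UAA,UAG,UGA -> pick last = UGA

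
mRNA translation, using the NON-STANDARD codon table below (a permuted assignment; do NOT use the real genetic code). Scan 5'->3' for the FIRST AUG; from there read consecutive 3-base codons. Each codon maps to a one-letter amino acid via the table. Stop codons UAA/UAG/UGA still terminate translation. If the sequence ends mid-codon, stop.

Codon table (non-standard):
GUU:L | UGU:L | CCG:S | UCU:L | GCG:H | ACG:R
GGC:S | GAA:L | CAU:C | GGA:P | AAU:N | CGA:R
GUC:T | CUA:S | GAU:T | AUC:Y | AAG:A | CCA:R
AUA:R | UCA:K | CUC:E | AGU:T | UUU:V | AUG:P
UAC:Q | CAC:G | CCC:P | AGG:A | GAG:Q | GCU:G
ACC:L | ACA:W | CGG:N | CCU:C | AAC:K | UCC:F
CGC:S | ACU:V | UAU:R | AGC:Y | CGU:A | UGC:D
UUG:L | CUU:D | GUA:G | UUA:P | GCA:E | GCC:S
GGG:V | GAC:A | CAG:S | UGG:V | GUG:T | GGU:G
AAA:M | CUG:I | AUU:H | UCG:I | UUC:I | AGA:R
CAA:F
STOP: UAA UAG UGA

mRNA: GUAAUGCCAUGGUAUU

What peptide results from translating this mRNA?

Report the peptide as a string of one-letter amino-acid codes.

Answer: PRVR

Derivation:
start AUG at pos 3
pos 3: AUG -> P; peptide=P
pos 6: CCA -> R; peptide=PR
pos 9: UGG -> V; peptide=PRV
pos 12: UAU -> R; peptide=PRVR
pos 15: only 1 nt remain (<3), stop (end of mRNA)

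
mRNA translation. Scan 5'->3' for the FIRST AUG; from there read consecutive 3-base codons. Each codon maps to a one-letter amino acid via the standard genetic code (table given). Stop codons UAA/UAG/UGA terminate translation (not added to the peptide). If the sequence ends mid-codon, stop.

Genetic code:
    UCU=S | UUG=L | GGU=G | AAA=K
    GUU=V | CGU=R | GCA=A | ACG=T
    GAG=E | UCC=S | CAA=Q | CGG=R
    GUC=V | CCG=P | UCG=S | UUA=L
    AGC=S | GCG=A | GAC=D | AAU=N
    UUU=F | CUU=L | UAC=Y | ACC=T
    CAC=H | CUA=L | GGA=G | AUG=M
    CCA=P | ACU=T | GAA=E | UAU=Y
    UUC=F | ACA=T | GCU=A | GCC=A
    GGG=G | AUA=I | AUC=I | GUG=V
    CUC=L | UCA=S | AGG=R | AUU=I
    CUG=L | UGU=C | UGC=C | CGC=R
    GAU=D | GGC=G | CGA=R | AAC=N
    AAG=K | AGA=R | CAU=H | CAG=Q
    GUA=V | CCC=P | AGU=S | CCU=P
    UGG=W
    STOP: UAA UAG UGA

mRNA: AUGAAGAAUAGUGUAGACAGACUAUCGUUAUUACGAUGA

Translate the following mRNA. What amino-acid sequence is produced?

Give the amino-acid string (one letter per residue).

Answer: MKNSVDRLSLLR

Derivation:
start AUG at pos 0
pos 0: AUG -> M; peptide=M
pos 3: AAG -> K; peptide=MK
pos 6: AAU -> N; peptide=MKN
pos 9: AGU -> S; peptide=MKNS
pos 12: GUA -> V; peptide=MKNSV
pos 15: GAC -> D; peptide=MKNSVD
pos 18: AGA -> R; peptide=MKNSVDR
pos 21: CUA -> L; peptide=MKNSVDRL
pos 24: UCG -> S; peptide=MKNSVDRLS
pos 27: UUA -> L; peptide=MKNSVDRLSL
pos 30: UUA -> L; peptide=MKNSVDRLSLL
pos 33: CGA -> R; peptide=MKNSVDRLSLLR
pos 36: UGA -> STOP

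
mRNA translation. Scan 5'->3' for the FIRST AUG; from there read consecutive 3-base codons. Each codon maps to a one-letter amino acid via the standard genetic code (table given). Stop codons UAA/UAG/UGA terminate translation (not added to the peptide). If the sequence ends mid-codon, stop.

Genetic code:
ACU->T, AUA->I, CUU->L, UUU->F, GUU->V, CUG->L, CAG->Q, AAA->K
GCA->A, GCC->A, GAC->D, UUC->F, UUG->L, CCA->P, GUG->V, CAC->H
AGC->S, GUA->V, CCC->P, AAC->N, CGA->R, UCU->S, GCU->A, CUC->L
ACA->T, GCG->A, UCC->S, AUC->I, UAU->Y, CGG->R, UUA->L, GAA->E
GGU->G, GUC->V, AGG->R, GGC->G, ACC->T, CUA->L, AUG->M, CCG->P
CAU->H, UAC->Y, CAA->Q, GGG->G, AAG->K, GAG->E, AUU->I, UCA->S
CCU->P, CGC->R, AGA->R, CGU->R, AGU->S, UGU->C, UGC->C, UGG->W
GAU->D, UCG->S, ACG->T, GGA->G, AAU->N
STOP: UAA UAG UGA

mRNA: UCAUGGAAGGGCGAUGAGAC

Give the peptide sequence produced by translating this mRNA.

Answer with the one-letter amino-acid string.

Answer: MEGR

Derivation:
start AUG at pos 2
pos 2: AUG -> M; peptide=M
pos 5: GAA -> E; peptide=ME
pos 8: GGG -> G; peptide=MEG
pos 11: CGA -> R; peptide=MEGR
pos 14: UGA -> STOP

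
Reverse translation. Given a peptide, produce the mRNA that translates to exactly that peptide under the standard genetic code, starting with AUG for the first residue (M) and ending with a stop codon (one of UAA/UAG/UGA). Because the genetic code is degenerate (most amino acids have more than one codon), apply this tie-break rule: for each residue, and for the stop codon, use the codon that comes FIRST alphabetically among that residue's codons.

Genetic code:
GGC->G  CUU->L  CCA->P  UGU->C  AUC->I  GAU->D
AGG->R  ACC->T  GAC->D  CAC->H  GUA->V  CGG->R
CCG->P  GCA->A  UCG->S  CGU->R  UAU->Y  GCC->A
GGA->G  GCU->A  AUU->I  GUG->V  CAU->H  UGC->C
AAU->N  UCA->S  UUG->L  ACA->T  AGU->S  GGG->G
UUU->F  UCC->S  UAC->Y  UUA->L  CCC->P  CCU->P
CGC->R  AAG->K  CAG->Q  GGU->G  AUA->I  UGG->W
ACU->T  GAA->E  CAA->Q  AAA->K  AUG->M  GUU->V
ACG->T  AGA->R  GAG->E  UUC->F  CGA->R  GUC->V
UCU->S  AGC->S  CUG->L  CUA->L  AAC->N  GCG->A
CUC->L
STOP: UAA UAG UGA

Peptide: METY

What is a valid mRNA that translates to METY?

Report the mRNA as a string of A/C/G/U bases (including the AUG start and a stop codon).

Answer: mRNA: AUGGAAACAUACUAA

Derivation:
residue 1: M -> AUG (start codon)
residue 2: E codons sorted = GAA,GAG -> pick first = GAA
residue 3: T codons sorted = ACA,ACC,ACG,ACU -> pick first = ACA
residue 4: Y codons sorted = UAC,UAU -> pick first = UAC
terminator: stop codons sorted = UAA,UAG,UGA -> pick first = UAA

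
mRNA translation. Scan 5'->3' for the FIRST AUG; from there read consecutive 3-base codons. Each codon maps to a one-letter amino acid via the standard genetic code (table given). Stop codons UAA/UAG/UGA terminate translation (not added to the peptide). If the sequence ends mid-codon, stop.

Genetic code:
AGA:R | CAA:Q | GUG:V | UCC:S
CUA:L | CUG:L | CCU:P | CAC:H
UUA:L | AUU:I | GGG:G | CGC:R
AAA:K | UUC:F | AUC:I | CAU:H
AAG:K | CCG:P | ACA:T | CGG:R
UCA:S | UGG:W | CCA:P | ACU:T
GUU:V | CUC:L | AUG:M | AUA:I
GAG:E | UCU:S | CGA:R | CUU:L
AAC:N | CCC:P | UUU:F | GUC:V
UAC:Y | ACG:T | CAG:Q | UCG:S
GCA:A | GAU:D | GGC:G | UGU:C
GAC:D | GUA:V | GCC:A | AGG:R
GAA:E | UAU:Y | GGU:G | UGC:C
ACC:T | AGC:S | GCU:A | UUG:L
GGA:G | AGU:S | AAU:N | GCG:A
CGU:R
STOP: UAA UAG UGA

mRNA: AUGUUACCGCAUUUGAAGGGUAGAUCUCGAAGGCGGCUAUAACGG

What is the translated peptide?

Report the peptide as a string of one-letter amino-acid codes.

Answer: MLPHLKGRSRRRL

Derivation:
start AUG at pos 0
pos 0: AUG -> M; peptide=M
pos 3: UUA -> L; peptide=ML
pos 6: CCG -> P; peptide=MLP
pos 9: CAU -> H; peptide=MLPH
pos 12: UUG -> L; peptide=MLPHL
pos 15: AAG -> K; peptide=MLPHLK
pos 18: GGU -> G; peptide=MLPHLKG
pos 21: AGA -> R; peptide=MLPHLKGR
pos 24: UCU -> S; peptide=MLPHLKGRS
pos 27: CGA -> R; peptide=MLPHLKGRSR
pos 30: AGG -> R; peptide=MLPHLKGRSRR
pos 33: CGG -> R; peptide=MLPHLKGRSRRR
pos 36: CUA -> L; peptide=MLPHLKGRSRRRL
pos 39: UAA -> STOP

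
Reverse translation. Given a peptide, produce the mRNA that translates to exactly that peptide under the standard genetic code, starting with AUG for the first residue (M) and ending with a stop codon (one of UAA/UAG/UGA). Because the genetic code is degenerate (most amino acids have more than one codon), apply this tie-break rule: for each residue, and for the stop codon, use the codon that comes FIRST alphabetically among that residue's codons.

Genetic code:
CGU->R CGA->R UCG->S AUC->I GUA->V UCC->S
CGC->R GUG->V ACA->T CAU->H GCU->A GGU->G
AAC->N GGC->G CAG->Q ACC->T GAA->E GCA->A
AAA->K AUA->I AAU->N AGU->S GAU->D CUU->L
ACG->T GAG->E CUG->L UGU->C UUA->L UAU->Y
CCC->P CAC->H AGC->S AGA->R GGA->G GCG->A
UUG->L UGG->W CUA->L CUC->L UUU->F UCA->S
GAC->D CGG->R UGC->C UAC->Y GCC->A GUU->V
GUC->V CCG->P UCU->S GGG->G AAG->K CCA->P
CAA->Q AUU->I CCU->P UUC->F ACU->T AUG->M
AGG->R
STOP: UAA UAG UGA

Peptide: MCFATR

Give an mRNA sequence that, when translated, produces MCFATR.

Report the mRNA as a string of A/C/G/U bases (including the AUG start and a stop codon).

Answer: mRNA: AUGUGCUUCGCAACAAGAUAA

Derivation:
residue 1: M -> AUG (start codon)
residue 2: C codons sorted = UGC,UGU -> pick first = UGC
residue 3: F codons sorted = UUC,UUU -> pick first = UUC
residue 4: A codons sorted = GCA,GCC,GCG,GCU -> pick first = GCA
residue 5: T codons sorted = ACA,ACC,ACG,ACU -> pick first = ACA
residue 6: R codons sorted = AGA,AGG,CGA,CGC,CGG,CGU -> pick first = AGA
terminator: stop codons sorted = UAA,UAG,UGA -> pick first = UAA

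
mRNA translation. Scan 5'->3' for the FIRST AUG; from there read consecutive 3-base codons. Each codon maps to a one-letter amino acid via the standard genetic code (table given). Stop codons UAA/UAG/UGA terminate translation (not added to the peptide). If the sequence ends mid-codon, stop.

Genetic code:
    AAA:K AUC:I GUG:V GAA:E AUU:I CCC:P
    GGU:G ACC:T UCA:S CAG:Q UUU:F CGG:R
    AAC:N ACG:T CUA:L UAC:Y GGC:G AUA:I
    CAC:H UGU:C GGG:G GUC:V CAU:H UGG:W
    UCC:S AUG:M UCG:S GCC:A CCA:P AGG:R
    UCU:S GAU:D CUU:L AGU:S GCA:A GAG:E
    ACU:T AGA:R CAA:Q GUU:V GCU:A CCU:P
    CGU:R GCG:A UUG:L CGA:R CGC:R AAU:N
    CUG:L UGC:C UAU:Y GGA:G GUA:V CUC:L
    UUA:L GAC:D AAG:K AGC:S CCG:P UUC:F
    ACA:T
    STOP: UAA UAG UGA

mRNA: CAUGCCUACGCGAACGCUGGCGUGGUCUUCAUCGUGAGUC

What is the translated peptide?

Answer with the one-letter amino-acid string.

start AUG at pos 1
pos 1: AUG -> M; peptide=M
pos 4: CCU -> P; peptide=MP
pos 7: ACG -> T; peptide=MPT
pos 10: CGA -> R; peptide=MPTR
pos 13: ACG -> T; peptide=MPTRT
pos 16: CUG -> L; peptide=MPTRTL
pos 19: GCG -> A; peptide=MPTRTLA
pos 22: UGG -> W; peptide=MPTRTLAW
pos 25: UCU -> S; peptide=MPTRTLAWS
pos 28: UCA -> S; peptide=MPTRTLAWSS
pos 31: UCG -> S; peptide=MPTRTLAWSSS
pos 34: UGA -> STOP

Answer: MPTRTLAWSSS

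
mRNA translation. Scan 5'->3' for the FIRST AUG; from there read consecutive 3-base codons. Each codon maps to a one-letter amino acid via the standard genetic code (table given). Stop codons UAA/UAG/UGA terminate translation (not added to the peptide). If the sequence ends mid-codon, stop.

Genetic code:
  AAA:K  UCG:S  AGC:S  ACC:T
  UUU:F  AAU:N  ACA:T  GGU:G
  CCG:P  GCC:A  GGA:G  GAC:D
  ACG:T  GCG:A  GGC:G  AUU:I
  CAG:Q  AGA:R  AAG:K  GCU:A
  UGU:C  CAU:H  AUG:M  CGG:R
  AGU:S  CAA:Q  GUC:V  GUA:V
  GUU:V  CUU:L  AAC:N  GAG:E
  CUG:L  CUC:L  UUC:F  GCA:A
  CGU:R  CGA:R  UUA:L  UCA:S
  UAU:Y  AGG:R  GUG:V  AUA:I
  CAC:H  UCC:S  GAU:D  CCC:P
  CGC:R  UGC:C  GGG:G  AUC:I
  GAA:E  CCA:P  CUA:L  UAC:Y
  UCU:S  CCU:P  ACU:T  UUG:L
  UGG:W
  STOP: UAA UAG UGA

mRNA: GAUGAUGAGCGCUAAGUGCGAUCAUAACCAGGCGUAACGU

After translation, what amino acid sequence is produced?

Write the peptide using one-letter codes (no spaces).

start AUG at pos 1
pos 1: AUG -> M; peptide=M
pos 4: AUG -> M; peptide=MM
pos 7: AGC -> S; peptide=MMS
pos 10: GCU -> A; peptide=MMSA
pos 13: AAG -> K; peptide=MMSAK
pos 16: UGC -> C; peptide=MMSAKC
pos 19: GAU -> D; peptide=MMSAKCD
pos 22: CAU -> H; peptide=MMSAKCDH
pos 25: AAC -> N; peptide=MMSAKCDHN
pos 28: CAG -> Q; peptide=MMSAKCDHNQ
pos 31: GCG -> A; peptide=MMSAKCDHNQA
pos 34: UAA -> STOP

Answer: MMSAKCDHNQA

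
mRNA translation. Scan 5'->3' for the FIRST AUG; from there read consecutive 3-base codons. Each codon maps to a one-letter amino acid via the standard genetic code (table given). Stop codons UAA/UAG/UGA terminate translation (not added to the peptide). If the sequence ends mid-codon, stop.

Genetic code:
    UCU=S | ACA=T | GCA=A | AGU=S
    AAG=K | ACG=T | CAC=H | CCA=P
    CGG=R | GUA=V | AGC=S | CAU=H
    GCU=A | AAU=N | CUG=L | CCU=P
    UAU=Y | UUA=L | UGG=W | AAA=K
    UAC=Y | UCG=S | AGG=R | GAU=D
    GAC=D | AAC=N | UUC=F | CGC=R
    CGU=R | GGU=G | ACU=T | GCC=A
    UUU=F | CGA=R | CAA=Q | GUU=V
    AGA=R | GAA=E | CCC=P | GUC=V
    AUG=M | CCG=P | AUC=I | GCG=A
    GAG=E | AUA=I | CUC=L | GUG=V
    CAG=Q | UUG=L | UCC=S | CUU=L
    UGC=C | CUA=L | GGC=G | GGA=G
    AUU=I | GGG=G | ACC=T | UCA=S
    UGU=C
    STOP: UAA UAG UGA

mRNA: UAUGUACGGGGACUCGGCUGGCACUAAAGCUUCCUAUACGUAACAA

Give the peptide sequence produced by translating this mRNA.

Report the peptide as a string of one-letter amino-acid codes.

Answer: MYGDSAGTKASYT

Derivation:
start AUG at pos 1
pos 1: AUG -> M; peptide=M
pos 4: UAC -> Y; peptide=MY
pos 7: GGG -> G; peptide=MYG
pos 10: GAC -> D; peptide=MYGD
pos 13: UCG -> S; peptide=MYGDS
pos 16: GCU -> A; peptide=MYGDSA
pos 19: GGC -> G; peptide=MYGDSAG
pos 22: ACU -> T; peptide=MYGDSAGT
pos 25: AAA -> K; peptide=MYGDSAGTK
pos 28: GCU -> A; peptide=MYGDSAGTKA
pos 31: UCC -> S; peptide=MYGDSAGTKAS
pos 34: UAU -> Y; peptide=MYGDSAGTKASY
pos 37: ACG -> T; peptide=MYGDSAGTKASYT
pos 40: UAA -> STOP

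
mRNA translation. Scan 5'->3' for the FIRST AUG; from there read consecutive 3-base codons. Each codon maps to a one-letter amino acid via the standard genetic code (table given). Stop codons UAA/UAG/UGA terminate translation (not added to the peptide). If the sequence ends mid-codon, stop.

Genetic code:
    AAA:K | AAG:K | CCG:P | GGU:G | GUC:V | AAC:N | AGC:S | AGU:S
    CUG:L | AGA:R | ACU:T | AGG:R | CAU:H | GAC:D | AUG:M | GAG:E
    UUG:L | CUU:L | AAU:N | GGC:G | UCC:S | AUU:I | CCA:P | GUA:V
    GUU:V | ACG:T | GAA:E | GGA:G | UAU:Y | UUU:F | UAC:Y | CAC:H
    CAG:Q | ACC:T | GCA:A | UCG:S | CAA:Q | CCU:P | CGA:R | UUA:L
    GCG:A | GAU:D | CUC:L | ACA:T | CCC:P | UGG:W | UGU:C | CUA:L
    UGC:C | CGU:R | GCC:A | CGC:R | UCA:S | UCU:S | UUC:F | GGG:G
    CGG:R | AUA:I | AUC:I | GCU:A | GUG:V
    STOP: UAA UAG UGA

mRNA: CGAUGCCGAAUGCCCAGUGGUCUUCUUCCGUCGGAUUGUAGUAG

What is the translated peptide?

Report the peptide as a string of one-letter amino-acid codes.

Answer: MPNAQWSSSVGL

Derivation:
start AUG at pos 2
pos 2: AUG -> M; peptide=M
pos 5: CCG -> P; peptide=MP
pos 8: AAU -> N; peptide=MPN
pos 11: GCC -> A; peptide=MPNA
pos 14: CAG -> Q; peptide=MPNAQ
pos 17: UGG -> W; peptide=MPNAQW
pos 20: UCU -> S; peptide=MPNAQWS
pos 23: UCU -> S; peptide=MPNAQWSS
pos 26: UCC -> S; peptide=MPNAQWSSS
pos 29: GUC -> V; peptide=MPNAQWSSSV
pos 32: GGA -> G; peptide=MPNAQWSSSVG
pos 35: UUG -> L; peptide=MPNAQWSSSVGL
pos 38: UAG -> STOP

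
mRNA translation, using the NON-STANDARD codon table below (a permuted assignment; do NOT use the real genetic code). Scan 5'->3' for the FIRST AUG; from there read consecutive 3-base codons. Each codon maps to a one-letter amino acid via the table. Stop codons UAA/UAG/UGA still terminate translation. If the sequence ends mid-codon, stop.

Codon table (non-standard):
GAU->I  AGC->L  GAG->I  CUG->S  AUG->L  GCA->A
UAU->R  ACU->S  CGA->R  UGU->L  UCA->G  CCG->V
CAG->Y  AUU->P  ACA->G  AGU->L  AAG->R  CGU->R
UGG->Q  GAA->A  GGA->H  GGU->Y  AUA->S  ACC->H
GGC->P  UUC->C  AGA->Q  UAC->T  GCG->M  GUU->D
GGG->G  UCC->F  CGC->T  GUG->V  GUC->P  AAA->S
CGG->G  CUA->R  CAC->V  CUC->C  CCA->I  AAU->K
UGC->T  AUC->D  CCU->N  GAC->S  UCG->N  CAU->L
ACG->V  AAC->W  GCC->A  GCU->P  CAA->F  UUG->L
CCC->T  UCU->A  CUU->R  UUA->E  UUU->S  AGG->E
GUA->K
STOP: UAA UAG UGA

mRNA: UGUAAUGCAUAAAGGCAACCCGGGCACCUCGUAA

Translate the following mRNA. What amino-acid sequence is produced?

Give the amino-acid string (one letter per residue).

start AUG at pos 4
pos 4: AUG -> L; peptide=L
pos 7: CAU -> L; peptide=LL
pos 10: AAA -> S; peptide=LLS
pos 13: GGC -> P; peptide=LLSP
pos 16: AAC -> W; peptide=LLSPW
pos 19: CCG -> V; peptide=LLSPWV
pos 22: GGC -> P; peptide=LLSPWVP
pos 25: ACC -> H; peptide=LLSPWVPH
pos 28: UCG -> N; peptide=LLSPWVPHN
pos 31: UAA -> STOP

Answer: LLSPWVPHN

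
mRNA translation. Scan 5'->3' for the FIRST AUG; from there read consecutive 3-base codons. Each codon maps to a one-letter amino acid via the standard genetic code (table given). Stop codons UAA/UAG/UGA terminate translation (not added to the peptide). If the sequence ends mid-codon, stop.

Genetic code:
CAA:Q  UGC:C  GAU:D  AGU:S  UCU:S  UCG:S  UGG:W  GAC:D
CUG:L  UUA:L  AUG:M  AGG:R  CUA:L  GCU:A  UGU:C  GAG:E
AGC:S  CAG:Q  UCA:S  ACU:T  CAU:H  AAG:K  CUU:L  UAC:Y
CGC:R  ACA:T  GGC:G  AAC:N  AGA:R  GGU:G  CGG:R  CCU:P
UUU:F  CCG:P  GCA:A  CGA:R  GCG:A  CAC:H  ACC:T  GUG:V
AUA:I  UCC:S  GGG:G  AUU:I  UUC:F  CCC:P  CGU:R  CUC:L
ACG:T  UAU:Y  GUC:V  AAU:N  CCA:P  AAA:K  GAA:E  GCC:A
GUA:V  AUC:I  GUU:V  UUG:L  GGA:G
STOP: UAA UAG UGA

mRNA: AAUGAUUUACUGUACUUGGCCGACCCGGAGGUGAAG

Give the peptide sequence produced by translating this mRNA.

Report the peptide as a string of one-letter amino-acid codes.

Answer: MIYCTWPTRR

Derivation:
start AUG at pos 1
pos 1: AUG -> M; peptide=M
pos 4: AUU -> I; peptide=MI
pos 7: UAC -> Y; peptide=MIY
pos 10: UGU -> C; peptide=MIYC
pos 13: ACU -> T; peptide=MIYCT
pos 16: UGG -> W; peptide=MIYCTW
pos 19: CCG -> P; peptide=MIYCTWP
pos 22: ACC -> T; peptide=MIYCTWPT
pos 25: CGG -> R; peptide=MIYCTWPTR
pos 28: AGG -> R; peptide=MIYCTWPTRR
pos 31: UGA -> STOP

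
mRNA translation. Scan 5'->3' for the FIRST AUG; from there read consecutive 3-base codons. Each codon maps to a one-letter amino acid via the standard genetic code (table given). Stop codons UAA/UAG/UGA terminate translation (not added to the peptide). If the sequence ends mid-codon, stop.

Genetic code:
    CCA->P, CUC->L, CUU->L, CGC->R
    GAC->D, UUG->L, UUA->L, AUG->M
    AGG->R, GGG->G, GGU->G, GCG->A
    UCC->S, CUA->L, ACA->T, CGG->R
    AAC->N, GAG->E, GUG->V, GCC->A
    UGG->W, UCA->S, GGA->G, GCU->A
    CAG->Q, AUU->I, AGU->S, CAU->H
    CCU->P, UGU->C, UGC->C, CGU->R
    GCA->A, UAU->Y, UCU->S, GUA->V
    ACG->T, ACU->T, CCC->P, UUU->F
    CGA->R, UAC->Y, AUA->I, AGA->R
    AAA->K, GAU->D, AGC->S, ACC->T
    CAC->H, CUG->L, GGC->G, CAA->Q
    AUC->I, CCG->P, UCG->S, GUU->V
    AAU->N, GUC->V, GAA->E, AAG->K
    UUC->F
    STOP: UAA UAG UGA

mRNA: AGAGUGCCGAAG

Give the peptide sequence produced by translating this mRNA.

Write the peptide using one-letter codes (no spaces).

Answer: (empty: no AUG start codon)

Derivation:
no AUG start codon found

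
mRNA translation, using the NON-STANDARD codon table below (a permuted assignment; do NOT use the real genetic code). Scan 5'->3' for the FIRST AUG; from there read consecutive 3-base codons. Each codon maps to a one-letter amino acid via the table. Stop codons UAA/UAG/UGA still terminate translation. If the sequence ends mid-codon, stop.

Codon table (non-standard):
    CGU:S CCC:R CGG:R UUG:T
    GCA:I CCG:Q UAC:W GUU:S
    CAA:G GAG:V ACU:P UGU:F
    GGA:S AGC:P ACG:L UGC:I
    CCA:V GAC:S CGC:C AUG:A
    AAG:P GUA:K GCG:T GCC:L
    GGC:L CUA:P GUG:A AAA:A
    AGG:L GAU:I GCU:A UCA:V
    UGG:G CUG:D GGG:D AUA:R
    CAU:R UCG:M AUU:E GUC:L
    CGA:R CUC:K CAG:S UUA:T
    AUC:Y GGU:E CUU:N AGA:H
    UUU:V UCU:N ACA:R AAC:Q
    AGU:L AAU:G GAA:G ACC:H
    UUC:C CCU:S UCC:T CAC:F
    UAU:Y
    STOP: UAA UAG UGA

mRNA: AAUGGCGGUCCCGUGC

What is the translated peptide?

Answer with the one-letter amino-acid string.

start AUG at pos 1
pos 1: AUG -> A; peptide=A
pos 4: GCG -> T; peptide=AT
pos 7: GUC -> L; peptide=ATL
pos 10: CCG -> Q; peptide=ATLQ
pos 13: UGC -> I; peptide=ATLQI
pos 16: only 0 nt remain (<3), stop (end of mRNA)

Answer: ATLQI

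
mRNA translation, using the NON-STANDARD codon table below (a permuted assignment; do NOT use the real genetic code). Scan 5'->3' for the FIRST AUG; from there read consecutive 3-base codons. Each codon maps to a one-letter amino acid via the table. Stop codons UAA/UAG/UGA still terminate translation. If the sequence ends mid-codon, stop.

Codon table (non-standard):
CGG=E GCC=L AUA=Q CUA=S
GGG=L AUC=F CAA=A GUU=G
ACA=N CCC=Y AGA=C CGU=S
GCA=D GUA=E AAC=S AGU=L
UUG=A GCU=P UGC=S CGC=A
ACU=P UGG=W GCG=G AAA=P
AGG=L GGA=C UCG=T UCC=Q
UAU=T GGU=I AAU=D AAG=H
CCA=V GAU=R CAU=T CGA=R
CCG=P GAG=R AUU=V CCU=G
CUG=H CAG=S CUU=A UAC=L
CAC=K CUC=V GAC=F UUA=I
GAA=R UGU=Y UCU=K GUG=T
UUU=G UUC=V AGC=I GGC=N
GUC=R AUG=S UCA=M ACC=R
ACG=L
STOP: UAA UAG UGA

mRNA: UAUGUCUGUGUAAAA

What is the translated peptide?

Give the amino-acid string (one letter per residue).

start AUG at pos 1
pos 1: AUG -> S; peptide=S
pos 4: UCU -> K; peptide=SK
pos 7: GUG -> T; peptide=SKT
pos 10: UAA -> STOP

Answer: SKT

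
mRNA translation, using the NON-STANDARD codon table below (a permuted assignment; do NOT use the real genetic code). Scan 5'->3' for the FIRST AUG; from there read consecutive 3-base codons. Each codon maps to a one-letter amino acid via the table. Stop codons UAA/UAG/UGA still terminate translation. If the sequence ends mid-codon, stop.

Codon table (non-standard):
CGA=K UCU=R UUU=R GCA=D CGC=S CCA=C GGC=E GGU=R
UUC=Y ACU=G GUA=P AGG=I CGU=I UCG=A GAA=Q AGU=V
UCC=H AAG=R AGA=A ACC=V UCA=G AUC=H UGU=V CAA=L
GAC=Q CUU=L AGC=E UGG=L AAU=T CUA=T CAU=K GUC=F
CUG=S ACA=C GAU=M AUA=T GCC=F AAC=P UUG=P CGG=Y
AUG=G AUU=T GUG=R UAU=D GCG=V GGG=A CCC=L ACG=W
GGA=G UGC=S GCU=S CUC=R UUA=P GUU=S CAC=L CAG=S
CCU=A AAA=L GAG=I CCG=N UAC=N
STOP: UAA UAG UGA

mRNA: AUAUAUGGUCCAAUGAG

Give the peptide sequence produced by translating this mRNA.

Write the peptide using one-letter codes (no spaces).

Answer: GFL

Derivation:
start AUG at pos 4
pos 4: AUG -> G; peptide=G
pos 7: GUC -> F; peptide=GF
pos 10: CAA -> L; peptide=GFL
pos 13: UGA -> STOP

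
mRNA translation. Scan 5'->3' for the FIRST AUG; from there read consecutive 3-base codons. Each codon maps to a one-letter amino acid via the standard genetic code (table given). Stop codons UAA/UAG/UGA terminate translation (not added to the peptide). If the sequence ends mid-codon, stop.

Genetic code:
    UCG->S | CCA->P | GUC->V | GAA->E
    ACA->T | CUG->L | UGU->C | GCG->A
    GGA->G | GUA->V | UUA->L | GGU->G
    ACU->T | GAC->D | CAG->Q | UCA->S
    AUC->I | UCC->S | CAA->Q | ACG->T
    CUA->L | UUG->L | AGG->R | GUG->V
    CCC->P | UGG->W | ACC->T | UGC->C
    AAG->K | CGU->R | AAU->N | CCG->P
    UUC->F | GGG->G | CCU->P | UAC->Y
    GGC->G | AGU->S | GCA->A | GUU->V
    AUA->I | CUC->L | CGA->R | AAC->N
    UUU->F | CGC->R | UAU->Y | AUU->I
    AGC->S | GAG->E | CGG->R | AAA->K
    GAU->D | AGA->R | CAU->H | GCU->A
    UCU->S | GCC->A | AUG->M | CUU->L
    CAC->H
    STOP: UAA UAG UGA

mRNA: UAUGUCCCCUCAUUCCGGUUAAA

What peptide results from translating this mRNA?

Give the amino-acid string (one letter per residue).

Answer: MSPHSG

Derivation:
start AUG at pos 1
pos 1: AUG -> M; peptide=M
pos 4: UCC -> S; peptide=MS
pos 7: CCU -> P; peptide=MSP
pos 10: CAU -> H; peptide=MSPH
pos 13: UCC -> S; peptide=MSPHS
pos 16: GGU -> G; peptide=MSPHSG
pos 19: UAA -> STOP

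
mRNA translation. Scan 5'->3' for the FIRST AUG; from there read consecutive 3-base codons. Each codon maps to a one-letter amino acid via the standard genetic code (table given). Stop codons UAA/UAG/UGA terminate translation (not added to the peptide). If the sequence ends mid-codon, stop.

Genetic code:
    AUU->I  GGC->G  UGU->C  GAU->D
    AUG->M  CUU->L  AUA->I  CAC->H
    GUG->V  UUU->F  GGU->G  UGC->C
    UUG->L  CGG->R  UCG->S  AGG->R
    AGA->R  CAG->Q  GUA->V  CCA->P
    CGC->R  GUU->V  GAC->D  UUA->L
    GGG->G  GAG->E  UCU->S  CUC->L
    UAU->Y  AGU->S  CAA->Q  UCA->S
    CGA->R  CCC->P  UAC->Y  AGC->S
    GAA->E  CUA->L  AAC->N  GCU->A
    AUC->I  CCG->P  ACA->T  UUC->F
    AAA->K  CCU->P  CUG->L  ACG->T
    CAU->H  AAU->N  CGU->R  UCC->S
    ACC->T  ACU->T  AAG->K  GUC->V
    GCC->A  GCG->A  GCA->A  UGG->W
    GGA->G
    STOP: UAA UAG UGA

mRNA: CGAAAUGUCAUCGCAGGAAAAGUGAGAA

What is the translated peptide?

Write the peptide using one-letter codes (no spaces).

Answer: MSSQEK

Derivation:
start AUG at pos 4
pos 4: AUG -> M; peptide=M
pos 7: UCA -> S; peptide=MS
pos 10: UCG -> S; peptide=MSS
pos 13: CAG -> Q; peptide=MSSQ
pos 16: GAA -> E; peptide=MSSQE
pos 19: AAG -> K; peptide=MSSQEK
pos 22: UGA -> STOP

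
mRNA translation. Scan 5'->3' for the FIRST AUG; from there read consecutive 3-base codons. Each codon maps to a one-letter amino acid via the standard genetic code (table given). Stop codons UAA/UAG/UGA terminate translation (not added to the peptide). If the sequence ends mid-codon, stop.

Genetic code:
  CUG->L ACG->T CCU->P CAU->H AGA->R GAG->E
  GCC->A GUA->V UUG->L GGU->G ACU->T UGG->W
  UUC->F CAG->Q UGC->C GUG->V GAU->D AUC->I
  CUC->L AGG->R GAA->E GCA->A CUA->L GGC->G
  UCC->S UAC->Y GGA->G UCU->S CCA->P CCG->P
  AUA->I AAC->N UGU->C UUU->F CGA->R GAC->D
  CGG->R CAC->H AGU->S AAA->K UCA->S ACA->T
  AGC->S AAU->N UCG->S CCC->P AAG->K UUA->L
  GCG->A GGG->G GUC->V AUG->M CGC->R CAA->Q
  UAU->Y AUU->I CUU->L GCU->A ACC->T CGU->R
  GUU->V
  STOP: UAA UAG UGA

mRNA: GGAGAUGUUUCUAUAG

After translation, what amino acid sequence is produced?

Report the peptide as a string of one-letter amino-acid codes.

Answer: MFL

Derivation:
start AUG at pos 4
pos 4: AUG -> M; peptide=M
pos 7: UUU -> F; peptide=MF
pos 10: CUA -> L; peptide=MFL
pos 13: UAG -> STOP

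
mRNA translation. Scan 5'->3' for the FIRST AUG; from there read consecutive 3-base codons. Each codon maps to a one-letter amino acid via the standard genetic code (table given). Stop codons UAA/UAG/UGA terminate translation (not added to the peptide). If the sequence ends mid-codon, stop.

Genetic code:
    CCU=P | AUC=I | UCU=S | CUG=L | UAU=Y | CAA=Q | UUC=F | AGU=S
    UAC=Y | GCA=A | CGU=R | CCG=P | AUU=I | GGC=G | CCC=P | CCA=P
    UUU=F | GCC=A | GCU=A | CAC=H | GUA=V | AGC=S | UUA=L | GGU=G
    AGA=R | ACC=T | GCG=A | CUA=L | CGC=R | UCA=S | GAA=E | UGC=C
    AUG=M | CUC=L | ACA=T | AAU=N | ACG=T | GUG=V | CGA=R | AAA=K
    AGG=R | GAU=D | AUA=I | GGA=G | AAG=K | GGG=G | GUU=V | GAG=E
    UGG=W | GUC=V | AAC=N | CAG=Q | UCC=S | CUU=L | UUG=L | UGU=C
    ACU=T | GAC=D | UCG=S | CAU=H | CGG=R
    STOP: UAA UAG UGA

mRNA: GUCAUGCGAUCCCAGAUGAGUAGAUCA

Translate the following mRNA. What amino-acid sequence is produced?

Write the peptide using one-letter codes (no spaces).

start AUG at pos 3
pos 3: AUG -> M; peptide=M
pos 6: CGA -> R; peptide=MR
pos 9: UCC -> S; peptide=MRS
pos 12: CAG -> Q; peptide=MRSQ
pos 15: AUG -> M; peptide=MRSQM
pos 18: AGU -> S; peptide=MRSQMS
pos 21: AGA -> R; peptide=MRSQMSR
pos 24: UCA -> S; peptide=MRSQMSRS
pos 27: only 0 nt remain (<3), stop (end of mRNA)

Answer: MRSQMSRS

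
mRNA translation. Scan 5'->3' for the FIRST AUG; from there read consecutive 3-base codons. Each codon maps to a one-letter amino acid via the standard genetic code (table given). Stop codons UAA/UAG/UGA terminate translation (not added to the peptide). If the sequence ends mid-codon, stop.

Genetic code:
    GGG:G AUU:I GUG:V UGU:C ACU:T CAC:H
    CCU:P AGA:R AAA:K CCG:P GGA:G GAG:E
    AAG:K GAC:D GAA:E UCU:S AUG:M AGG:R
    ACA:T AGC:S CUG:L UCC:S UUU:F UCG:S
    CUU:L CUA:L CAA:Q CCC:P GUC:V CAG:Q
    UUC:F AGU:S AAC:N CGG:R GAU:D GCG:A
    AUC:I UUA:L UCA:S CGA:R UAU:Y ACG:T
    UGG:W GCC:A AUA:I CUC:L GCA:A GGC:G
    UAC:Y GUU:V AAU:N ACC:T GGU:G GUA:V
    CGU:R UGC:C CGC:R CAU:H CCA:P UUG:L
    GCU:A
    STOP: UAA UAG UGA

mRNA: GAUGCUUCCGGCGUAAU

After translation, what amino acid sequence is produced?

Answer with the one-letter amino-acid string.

start AUG at pos 1
pos 1: AUG -> M; peptide=M
pos 4: CUU -> L; peptide=ML
pos 7: CCG -> P; peptide=MLP
pos 10: GCG -> A; peptide=MLPA
pos 13: UAA -> STOP

Answer: MLPA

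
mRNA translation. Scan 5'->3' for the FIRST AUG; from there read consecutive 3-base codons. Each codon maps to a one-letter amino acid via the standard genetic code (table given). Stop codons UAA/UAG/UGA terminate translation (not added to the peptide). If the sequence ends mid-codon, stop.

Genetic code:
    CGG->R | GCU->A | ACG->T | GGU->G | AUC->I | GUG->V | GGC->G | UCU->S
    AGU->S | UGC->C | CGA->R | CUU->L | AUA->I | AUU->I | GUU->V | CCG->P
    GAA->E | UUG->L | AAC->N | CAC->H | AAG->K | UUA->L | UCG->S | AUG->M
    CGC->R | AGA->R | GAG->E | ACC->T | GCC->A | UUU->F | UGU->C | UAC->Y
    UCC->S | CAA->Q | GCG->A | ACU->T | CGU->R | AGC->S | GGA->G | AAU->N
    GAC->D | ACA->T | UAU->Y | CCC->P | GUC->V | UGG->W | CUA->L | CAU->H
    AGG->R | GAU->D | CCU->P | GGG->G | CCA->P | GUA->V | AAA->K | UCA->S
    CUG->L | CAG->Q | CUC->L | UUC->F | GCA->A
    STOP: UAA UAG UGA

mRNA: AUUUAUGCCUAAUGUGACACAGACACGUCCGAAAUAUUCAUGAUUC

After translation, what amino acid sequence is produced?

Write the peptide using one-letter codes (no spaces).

Answer: MPNVTQTRPKYS

Derivation:
start AUG at pos 4
pos 4: AUG -> M; peptide=M
pos 7: CCU -> P; peptide=MP
pos 10: AAU -> N; peptide=MPN
pos 13: GUG -> V; peptide=MPNV
pos 16: ACA -> T; peptide=MPNVT
pos 19: CAG -> Q; peptide=MPNVTQ
pos 22: ACA -> T; peptide=MPNVTQT
pos 25: CGU -> R; peptide=MPNVTQTR
pos 28: CCG -> P; peptide=MPNVTQTRP
pos 31: AAA -> K; peptide=MPNVTQTRPK
pos 34: UAU -> Y; peptide=MPNVTQTRPKY
pos 37: UCA -> S; peptide=MPNVTQTRPKYS
pos 40: UGA -> STOP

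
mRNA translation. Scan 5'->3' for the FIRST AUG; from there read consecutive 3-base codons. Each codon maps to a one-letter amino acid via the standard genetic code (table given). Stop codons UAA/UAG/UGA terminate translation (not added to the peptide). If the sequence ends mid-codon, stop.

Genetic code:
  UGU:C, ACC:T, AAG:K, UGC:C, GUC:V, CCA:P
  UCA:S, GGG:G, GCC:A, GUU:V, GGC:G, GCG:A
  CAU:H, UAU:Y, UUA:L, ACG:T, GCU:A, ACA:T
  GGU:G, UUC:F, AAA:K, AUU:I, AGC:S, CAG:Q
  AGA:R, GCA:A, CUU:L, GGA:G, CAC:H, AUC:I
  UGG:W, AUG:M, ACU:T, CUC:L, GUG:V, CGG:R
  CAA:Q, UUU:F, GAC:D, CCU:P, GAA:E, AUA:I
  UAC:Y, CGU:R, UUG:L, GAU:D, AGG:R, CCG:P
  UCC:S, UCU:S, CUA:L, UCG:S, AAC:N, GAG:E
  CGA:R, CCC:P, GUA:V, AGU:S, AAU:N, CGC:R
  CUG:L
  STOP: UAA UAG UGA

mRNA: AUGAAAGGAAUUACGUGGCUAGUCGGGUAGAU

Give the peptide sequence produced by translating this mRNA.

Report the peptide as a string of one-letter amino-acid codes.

start AUG at pos 0
pos 0: AUG -> M; peptide=M
pos 3: AAA -> K; peptide=MK
pos 6: GGA -> G; peptide=MKG
pos 9: AUU -> I; peptide=MKGI
pos 12: ACG -> T; peptide=MKGIT
pos 15: UGG -> W; peptide=MKGITW
pos 18: CUA -> L; peptide=MKGITWL
pos 21: GUC -> V; peptide=MKGITWLV
pos 24: GGG -> G; peptide=MKGITWLVG
pos 27: UAG -> STOP

Answer: MKGITWLVG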